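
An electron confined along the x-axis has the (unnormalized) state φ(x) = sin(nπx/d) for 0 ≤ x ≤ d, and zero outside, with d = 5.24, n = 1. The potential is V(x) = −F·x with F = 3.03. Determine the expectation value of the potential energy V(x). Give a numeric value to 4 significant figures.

-7.939

⟨V⟩ = ∫ V(x)·|φ|² dx / ∫|φ|² dx.
With sin²θ = (1 − cos2θ)/2 on 0 ≤ x ≤ d: ∫sin²(nπx/d) dx = d/2, ∫x·sin²(nπx/d) dx = d²/4, ∫x²·sin²(nπx/d) dx = d³·(1/6 − 1/(4n²π²)); higher powers xᵏ the same way, integrating xᵏ·cos(2nπx/d) by parts.
State is unnormalized: ∫|φ|² dx = 2.6200, and ∫φ*·V(x)·φ dx = -20.799, so ⟨V⟩ = -20.799 / 2.6200.
⟨V⟩ = -7.9386.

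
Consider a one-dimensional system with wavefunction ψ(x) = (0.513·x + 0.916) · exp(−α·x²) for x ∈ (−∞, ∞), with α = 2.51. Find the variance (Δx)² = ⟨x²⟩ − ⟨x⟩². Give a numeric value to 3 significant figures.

Compute ⟨x⟩ and ⟨x²⟩ separately, then (Δx)² = ⟨x²⟩ − ⟨x⟩².
Expand each integrand as polynomial × e^(−2αx²) and use ∫x^(2j)·e^(−2αx²) dx = (2j−1)!!/(4α)^j · √(π/(2α)), odd powers → 0; here √(π/(2α)) = 0.79108.
Normalization: ∫|ψ|² dx = 0.68450.
⟨x⟩ = 0.10818 and ⟨x²⟩ = 0.10564.
(Δx)² = 0.10564 − (0.10818)² = 0.093933.

0.0939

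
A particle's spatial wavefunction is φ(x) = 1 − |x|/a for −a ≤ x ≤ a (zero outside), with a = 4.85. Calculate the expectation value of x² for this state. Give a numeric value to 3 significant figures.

2.35

⟨x²⟩ = ∫ x²·|φ|² dx / ∫|φ|² dx (integrals over the domain).
φ is even, so ∫ over [−a, a] = 2∫₀ᵃ with φ = 1 − x/a there: ∫₀ᵃ (1 − x/a)² dx = a/3, ∫₀ᵃ x²(1 − x/a)² dx = a³/30, ∫₀ᵃ x⁴(1 − x/a)² dx = a⁵/105.
State is unnormalized: ∫|φ|² dx = 3.2333, and ∫φ*·x²·φ dx = 7.6056, so ⟨x²⟩ = 7.6056 / 3.2333.
⟨x²⟩ = 2.3523.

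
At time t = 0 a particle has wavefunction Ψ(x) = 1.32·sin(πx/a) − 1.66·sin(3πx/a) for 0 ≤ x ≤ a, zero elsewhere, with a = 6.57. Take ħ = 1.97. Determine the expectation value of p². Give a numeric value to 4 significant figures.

5.236

p² Ψ = −ħ² d²Ψ/dx²; ⟨p²⟩ = −ħ² ∫ Ψ*·Ψ'' dx / ∫|Ψ|² dx.
d²/dx² sin(jπx/a) = −(jπ/a)²·sin(jπx/a); on 0 ≤ x ≤ a, ∫sin²(jπx/a) dx = a/2 and ∫sin(jπx/a)·sin(lπx/a) dx = 0 for j ≠ l, so only diagonal terms survive in ∫|Ψ|² and ∫Ψ·Ψ″; ∫Ψ·Ψ′ dx = [Ψ²/2] between the walls = 0.
State is unnormalized: ∫|Ψ|² dx = 14.776, and ∫Ψ*·(−ħ² Ψ'') dx = 77.372, so ⟨p²⟩ = 77.372 / 14.776.
⟨p²⟩ = 5.2364.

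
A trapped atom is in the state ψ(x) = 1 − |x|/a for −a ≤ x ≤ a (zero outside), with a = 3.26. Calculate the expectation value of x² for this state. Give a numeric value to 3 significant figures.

1.06

⟨x²⟩ = ∫ x²·|ψ|² dx / ∫|ψ|² dx (integrals over the domain).
ψ is even, so ∫ over [−a, a] = 2∫₀ᵃ with ψ = 1 − x/a there: ∫₀ᵃ (1 − x/a)² dx = a/3, ∫₀ᵃ x²(1 − x/a)² dx = a³/30, ∫₀ᵃ x⁴(1 − x/a)² dx = a⁵/105.
State is unnormalized: ∫|ψ|² dx = 2.1733, and ∫ψ*·x²·ψ dx = 2.3097, so ⟨x²⟩ = 2.3097 / 2.1733.
⟨x²⟩ = 1.0628.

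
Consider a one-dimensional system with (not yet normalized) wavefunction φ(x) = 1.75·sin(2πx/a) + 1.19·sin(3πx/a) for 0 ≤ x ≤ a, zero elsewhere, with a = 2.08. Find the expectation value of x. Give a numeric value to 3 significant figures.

⟨x⟩ = ∫ x·|φ|² dx / ∫|φ|² dx (integrals over the domain).
On 0 ≤ x ≤ a (j ≠ l): ∫sin²(jπx/a) dx = a/2, ∫sin(jπx/a)·sin(lπx/a) dx = 0; diagonal moments ∫x·sin²(jπx/a) dx = a²/4, ∫x²·sin²(jπx/a) dx = a³·(1/6 − 1/(4j²π²)); cross terms ∫x·sin(jπx/a)·sin(lπx/a) dx = 0 for j + l even and −4jla²/(π²(j² − l²)²) for j + l odd, ∫x²·sin(jπx/a)·sin(lπx/a) dx = (−1)^(j+l)·4jla³/(π²(j² − l²)²); higher powers the same way via product-to-sum and parts.
State is unnormalized: ∫|φ|² dx = 4.6577, and ∫φ*·x·φ dx = 3.0913, so ⟨x⟩ = 3.0913 / 4.6577.
⟨x⟩ = 0.66370.

0.664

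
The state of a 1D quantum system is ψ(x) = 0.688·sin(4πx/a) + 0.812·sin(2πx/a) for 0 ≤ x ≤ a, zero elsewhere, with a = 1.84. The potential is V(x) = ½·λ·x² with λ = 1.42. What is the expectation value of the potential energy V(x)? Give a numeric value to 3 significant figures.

⟨V⟩ = ∫ V(x)·|ψ|² dx / ∫|ψ|² dx.
On 0 ≤ x ≤ a (j ≠ l): ∫sin²(jπx/a) dx = a/2, ∫sin(jπx/a)·sin(lπx/a) dx = 0; diagonal moments ∫x·sin²(jπx/a) dx = a²/4, ∫x²·sin²(jπx/a) dx = a³·(1/6 − 1/(4j²π²)); cross terms ∫x·sin(jπx/a)·sin(lπx/a) dx = 0 for j + l even and −4jla²/(π²(j² − l²)²) for j + l odd, ∫x²·sin(jπx/a)·sin(lπx/a) dx = (−1)^(j+l)·4jla³/(π²(j² − l²)²); higher powers the same way via product-to-sum and parts.
State is unnormalized: ∫|ψ|² dx = 1.0421, and ∫ψ*·V(x)·ψ dx = 0.92446, so ⟨V⟩ = 0.92446 / 1.0421.
⟨V⟩ = 0.88713.

0.887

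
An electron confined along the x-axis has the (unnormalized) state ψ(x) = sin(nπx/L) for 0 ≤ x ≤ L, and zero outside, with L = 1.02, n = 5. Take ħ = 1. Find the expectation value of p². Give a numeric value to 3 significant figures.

237.

p² ψ = −ħ² d²ψ/dx²; ⟨p²⟩ = −ħ² ∫ ψ*·ψ'' dx / ∫|ψ|² dx.
d/dx sin(nπx/L) = (nπ/L)·cos(nπx/L) and d²/dx² sin(nπx/L) = −(nπ/L)²·sin(nπx/L); on 0 ≤ x ≤ L, ∫sin²(nπx/L) dx = L/2 and ∫sin(nπx/L)·cos(nπx/L) dx = 0.
State is unnormalized: ∫|ψ|² dx = 0.51000, and ∫ψ*·(−ħ² ψ'') dx = 120.95, so ⟨p²⟩ = 120.95 / 0.51000.
⟨p²⟩ = 237.16.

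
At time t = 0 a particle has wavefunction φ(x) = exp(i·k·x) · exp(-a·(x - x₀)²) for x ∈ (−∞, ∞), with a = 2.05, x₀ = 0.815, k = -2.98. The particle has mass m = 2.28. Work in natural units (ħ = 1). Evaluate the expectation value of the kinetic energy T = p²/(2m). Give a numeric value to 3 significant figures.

2.40

T = −(ħ²/2m) d²/dx², so ⟨T⟩ = −(ħ²/2m) ∫ φ*·φ'' dx / ∫|φ|² dx; with m = 2.28.
Gaussian moments (u = x − x₀): ∫u^(2j)·e^(−2au²) du = (2j−1)!!/(4a)^j · √(π/(2a)), odd powers integrate to 0; here √(π/(2a)) = 0.87535. Derivatives: φ′ = (ik − 2au)·φ, φ″ = ((ik − 2au)² − 2a)·φ; the odd-in-u pieces drop out.
State is unnormalized: ∫|φ|² dx = 0.87535, and ∫φ*·(−ħ²/2m · φ'') dx = 2.0982, so ⟨T⟩ = 2.0982 / 0.87535.
⟨T⟩ = 2.3970.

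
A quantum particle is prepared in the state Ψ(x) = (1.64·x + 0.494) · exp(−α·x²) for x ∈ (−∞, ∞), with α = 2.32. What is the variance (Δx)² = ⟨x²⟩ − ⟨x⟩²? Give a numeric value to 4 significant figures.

0.1178

Compute ⟨x⟩ and ⟨x²⟩ separately, then (Δx)² = ⟨x²⟩ − ⟨x⟩².
Expand each integrand as polynomial × e^(−2αx²) and use ∫x^(2j)·e^(−2αx²) dx = (2j−1)!!/(4α)^j · √(π/(2α)), odd powers → 0; here √(π/(2α)) = 0.82284.
Normalization: ∫|Ψ|² dx = 0.43928.
⟨x⟩ = 0.32706 and ⟨x²⟩ = 0.22476.
(Δx)² = 0.22476 − (0.32706)² = 0.11779.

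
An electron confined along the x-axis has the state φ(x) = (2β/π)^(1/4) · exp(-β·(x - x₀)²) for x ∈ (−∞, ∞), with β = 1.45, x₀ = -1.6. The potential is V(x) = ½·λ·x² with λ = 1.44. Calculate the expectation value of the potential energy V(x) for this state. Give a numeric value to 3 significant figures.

1.97

⟨V⟩ = ∫ V(x)·|φ|² dx.
Gaussian moments (u = x − x₀): ∫u^(2j)·e^(−2βu²) du = (2j−1)!!/(4β)^j · √(π/(2β)), odd powers integrate to 0; here √(π/(2β)) = 1.0408.
⟨V⟩ = 1.9673.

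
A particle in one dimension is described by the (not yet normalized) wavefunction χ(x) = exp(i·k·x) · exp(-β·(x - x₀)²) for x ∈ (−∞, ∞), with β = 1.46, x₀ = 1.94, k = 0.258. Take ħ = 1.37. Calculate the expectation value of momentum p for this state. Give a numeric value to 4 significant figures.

p χ = −iħ dχ/dx; then ⟨p⟩ = ∫ χ*·(pχ) dx / ∫|χ|² dx.
Gaussian moments (u = x − x₀): ∫u^(2j)·e^(−2βu²) du = (2j−1)!!/(4β)^j · √(π/(2β)), odd powers integrate to 0; here √(π/(2β)) = 1.0373. Derivatives: χ′ = (ik − 2βu)·χ, χ″ = ((ik − 2βu)² − 2β)·χ; the odd-in-u pieces drop out.
State is unnormalized: ∫|χ|² dx = 1.0373, and ∫χ*·(−iħ χ') dx = 0.36663, so ⟨p⟩ = 0.36663 / 1.0373.
⟨p⟩ = 0.35346.

0.3535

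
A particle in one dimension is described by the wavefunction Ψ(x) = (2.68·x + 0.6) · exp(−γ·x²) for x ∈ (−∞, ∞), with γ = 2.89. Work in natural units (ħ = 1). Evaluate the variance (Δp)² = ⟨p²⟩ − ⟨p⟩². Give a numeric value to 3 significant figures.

Compute ⟨p⟩ and ⟨p²⟩ separately; (Δp)² = ⟨p²⟩ − ⟨p⟩².
Expand each integrand as polynomial × e^(−2γx²) and use ∫x^(2j)·e^(−2γx²) dx = (2j−1)!!/(4γ)^j · √(π/(2γ)), odd powers → 0; here √(π/(2γ)) = 0.73724. Differentiate with the product rule, d/dx e^(−γx²) = −2γx·e^(−γx²).
Normalization: ∫|Ψ|² dx = 0.72347.
⟨p⟩ = 0.0000 and ⟨p²⟩ = 6.5496.
(Δp)² = 6.5496 − (0.0000)² = 6.5496.

6.55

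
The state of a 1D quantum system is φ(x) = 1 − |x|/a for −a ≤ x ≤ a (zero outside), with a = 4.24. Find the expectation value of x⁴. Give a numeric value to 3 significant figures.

⟨x⁴⟩ = ∫ x⁴·|φ|² dx / ∫|φ|² dx (integrals over the domain).
φ is even, so ∫ over [−a, a] = 2∫₀ᵃ with φ = 1 − x/a there: ∫₀ᵃ (1 − x/a)² dx = a/3, ∫₀ᵃ x²(1 − x/a)² dx = a³/30, ∫₀ᵃ x⁴(1 − x/a)² dx = a⁵/105.
State is unnormalized: ∫|φ|² dx = 2.8267, and ∫φ*·x⁴·φ dx = 26.102, so ⟨x⁴⟩ = 26.102 / 2.8267.
⟨x⁴⟩ = 9.2341.

9.23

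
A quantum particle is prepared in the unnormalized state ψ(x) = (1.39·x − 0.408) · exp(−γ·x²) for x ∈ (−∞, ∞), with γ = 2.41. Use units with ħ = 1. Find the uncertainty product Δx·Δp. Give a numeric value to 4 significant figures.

Δx = √(⟨x²⟩−⟨x⟩²), Δp = √(⟨p²⟩−⟨p⟩²).
Expand each integrand as polynomial × e^(−2γx²) and use ∫x^(2j)·e^(−2γx²) dx = (2j−1)!!/(4γ)^j · √(π/(2γ)), odd powers → 0; here √(π/(2γ)) = 0.80733. Differentiate with the product rule, d/dx e^(−γx²) = −2γx·e^(−γx²).
Normalization: ∫|ψ|² dx = 0.29620.
⟨x⟩ = -0.32070, ⟨x²⟩ = 0.21707 ⇒ Δx = 0.33797.
⟨p⟩ = 0.0000, ⟨p²⟩ = 5.0431 ⇒ Δp = 2.2457.
Δx·Δp = 0.75898.

0.7590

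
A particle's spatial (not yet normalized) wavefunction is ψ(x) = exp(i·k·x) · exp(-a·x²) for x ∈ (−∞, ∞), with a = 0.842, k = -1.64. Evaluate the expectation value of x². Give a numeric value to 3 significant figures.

0.297

⟨x²⟩ = ∫ x²·|ψ|² dx / ∫|ψ|² dx (integrals over the domain).
Gaussian moments: ∫x^(2j)·e^(−2ax²) dx = (2j−1)!!/(4a)^j · √(π/(2a)), odd powers integrate to 0; here √(π/(2a)) = 1.3659.
State is unnormalized: ∫|ψ|² dx = 1.3659, and ∫ψ*·x²·ψ dx = 0.40554, so ⟨x²⟩ = 0.40554 / 1.3659.
⟨x²⟩ = 0.29691.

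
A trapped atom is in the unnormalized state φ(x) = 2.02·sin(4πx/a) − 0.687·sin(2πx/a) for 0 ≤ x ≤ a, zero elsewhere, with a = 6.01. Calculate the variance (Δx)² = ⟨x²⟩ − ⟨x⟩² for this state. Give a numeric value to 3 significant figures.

Compute ⟨x⟩ and ⟨x²⟩ separately, then (Δx)² = ⟨x²⟩ − ⟨x⟩².
On 0 ≤ x ≤ a (j ≠ l): ∫sin²(jπx/a) dx = a/2, ∫sin(jπx/a)·sin(lπx/a) dx = 0; diagonal moments ∫x·sin²(jπx/a) dx = a²/4, ∫x²·sin²(jπx/a) dx = a³·(1/6 − 1/(4j²π²)); cross terms ∫x·sin(jπx/a)·sin(lπx/a) dx = 0 for j + l even and −4jla²/(π²(j² − l²)²) for j + l odd, ∫x²·sin(jπx/a)·sin(lπx/a) dx = (−1)^(j+l)·4jla³/(π²(j² − l²)²); higher powers the same way via product-to-sum and parts.
Normalization: ∫|φ|² dx = 13.680.
⟨x⟩ = 3.0050 and ⟨x²⟩ = 10.898.
(Δx)² = 10.898 − (3.0050)² = 1.8684.

1.87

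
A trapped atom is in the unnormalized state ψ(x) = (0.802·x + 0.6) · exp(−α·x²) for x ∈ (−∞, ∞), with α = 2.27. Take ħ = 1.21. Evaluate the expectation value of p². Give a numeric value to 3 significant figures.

p² ψ = −ħ² d²ψ/dx²; ⟨p²⟩ = −ħ² ∫ ψ*·ψ'' dx / ∫|ψ|² dx.
Expand each integrand as polynomial × e^(−2αx²) and use ∫x^(2j)·e^(−2αx²) dx = (2j−1)!!/(4α)^j · √(π/(2α)), odd powers → 0; here √(π/(2α)) = 0.83185. Differentiate with the product rule, d/dx e^(−αx²) = −2αx·e^(−αx²).
State is unnormalized: ∫|ψ|² dx = 0.35839, and ∫ψ*·(−ħ² ψ'') dx = 1.5828, so ⟨p²⟩ = 1.5828 / 0.35839.
⟨p²⟩ = 4.4164.

4.42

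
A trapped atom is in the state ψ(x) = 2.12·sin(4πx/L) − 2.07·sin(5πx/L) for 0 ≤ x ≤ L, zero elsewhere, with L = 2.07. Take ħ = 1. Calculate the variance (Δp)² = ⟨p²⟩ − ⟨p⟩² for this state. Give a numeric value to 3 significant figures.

Compute ⟨p⟩ and ⟨p²⟩ separately; (Δp)² = ⟨p²⟩ − ⟨p⟩².
d²/dx² sin(jπx/L) = −(jπ/L)²·sin(jπx/L); on 0 ≤ x ≤ L, ∫sin²(jπx/L) dx = L/2 and ∫sin(jπx/L)·sin(lπx/L) dx = 0 for j ≠ l, so only diagonal terms survive in ∫|ψ|² and ∫ψ·ψ″; ∫ψ·ψ′ dx = [ψ²/2] between the walls = 0.
Normalization: ∫|ψ|² dx = 9.0866.
⟨p⟩ = 0.0000 and ⟨p²⟩ = 46.971.
(Δp)² = 46.971 − (0.0000)² = 46.971.

47.0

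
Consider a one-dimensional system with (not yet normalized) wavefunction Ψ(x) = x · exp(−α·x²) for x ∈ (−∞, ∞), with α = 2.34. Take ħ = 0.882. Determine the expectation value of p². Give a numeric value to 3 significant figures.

p² Ψ = −ħ² d²Ψ/dx²; ⟨p²⟩ = −ħ² ∫ Ψ*·Ψ'' dx / ∫|Ψ|² dx.
Expand each integrand as polynomial × e^(−2αx²) and use ∫x^(2j)·e^(−2αx²) dx = (2j−1)!!/(4α)^j · √(π/(2α)), odd powers → 0; here √(π/(2α)) = 0.81932. Differentiate with the product rule, d/dx e^(−αx²) = −2αx·e^(−αx²).
State is unnormalized: ∫|Ψ|² dx = 0.087534, and ∫Ψ*·(−ħ² Ψ'') dx = 0.47802, so ⟨p²⟩ = 0.47802 / 0.087534.
⟨p²⟩ = 5.4610.

5.46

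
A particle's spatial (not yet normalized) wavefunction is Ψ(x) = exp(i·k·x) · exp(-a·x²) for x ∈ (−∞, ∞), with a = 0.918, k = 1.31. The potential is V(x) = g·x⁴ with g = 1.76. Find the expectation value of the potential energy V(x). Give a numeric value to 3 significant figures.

⟨V⟩ = ∫ V(x)·|Ψ|² dx / ∫|Ψ|² dx.
Gaussian moments: ∫x^(2j)·e^(−2ax²) dx = (2j−1)!!/(4a)^j · √(π/(2a)), odd powers integrate to 0; here √(π/(2a)) = 1.3081.
State is unnormalized: ∫|Ψ|² dx = 1.3081, and ∫Ψ*·V(x)·Ψ dx = 0.51223, so ⟨V⟩ = 0.51223 / 1.3081.
⟨V⟩ = 0.39159.

0.392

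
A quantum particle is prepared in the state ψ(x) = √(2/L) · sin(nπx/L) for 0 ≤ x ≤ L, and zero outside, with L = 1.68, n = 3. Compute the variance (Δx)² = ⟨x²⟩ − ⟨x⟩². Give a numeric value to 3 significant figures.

0.219

Compute ⟨x⟩ and ⟨x²⟩ separately, then (Δx)² = ⟨x²⟩ − ⟨x⟩².
With sin²θ = (1 − cos2θ)/2 on 0 ≤ x ≤ L: ∫sin²(nπx/L) dx = L/2, ∫x·sin²(nπx/L) dx = L²/4, ∫x²·sin²(nπx/L) dx = L³·(1/6 − 1/(4n²π²)); higher powers xᵏ the same way, integrating xᵏ·cos(2nπx/L) by parts.
⟨x⟩ = 0.84000 and ⟨x²⟩ = 0.92491.
(Δx)² = 0.92491 − (0.84000)² = 0.21931.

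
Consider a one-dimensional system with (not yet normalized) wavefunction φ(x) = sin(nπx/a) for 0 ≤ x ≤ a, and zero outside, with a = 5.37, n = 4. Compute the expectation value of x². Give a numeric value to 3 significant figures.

9.52

⟨x²⟩ = ∫ x²·|φ|² dx / ∫|φ|² dx (integrals over the domain).
With sin²θ = (1 − cos2θ)/2 on 0 ≤ x ≤ a: ∫sin²(nπx/a) dx = a/2, ∫x·sin²(nπx/a) dx = a²/4, ∫x²·sin²(nπx/a) dx = a³·(1/6 − 1/(4n²π²)); higher powers xᵏ the same way, integrating xᵏ·cos(2nπx/a) by parts.
State is unnormalized: ∫|φ|² dx = 2.6850, and ∫φ*·x²·φ dx = 25.564, so ⟨x²⟩ = 25.564 / 2.6850.
⟨x²⟩ = 9.5210.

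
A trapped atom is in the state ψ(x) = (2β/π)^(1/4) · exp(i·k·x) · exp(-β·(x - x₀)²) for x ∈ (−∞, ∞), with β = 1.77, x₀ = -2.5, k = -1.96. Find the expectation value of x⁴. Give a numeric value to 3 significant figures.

⟨x⁴⟩ = ∫ x⁴·|ψ|² dx (integrals over the domain).
Gaussian moments (u = x − x₀): ∫u^(2j)·e^(−2βu²) du = (2j−1)!!/(4β)^j · √(π/(2β)), odd powers integrate to 0; here √(π/(2β)) = 0.94205.
⟨x⁴⟩ = 44.419.

44.4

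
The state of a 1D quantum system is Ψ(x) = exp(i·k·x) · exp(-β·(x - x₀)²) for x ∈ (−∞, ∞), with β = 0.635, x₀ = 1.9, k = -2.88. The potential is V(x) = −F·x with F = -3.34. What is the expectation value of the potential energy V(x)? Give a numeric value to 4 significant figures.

6.346

⟨V⟩ = ∫ V(x)·|Ψ|² dx / ∫|Ψ|² dx.
Gaussian moments (u = x − x₀): ∫u^(2j)·e^(−2βu²) du = (2j−1)!!/(4β)^j · √(π/(2β)), odd powers integrate to 0; here √(π/(2β)) = 1.5728.
State is unnormalized: ∫|Ψ|² dx = 1.5728, and ∫Ψ*·V(x)·Ψ dx = 9.9810, so ⟨V⟩ = 9.9810 / 1.5728.
⟨V⟩ = 6.3460.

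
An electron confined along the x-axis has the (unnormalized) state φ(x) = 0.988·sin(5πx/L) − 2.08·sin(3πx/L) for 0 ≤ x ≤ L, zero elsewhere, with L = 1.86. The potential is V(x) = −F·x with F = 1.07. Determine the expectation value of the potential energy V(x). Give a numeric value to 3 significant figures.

-0.995

⟨V⟩ = ∫ V(x)·|φ|² dx / ∫|φ|² dx.
On 0 ≤ x ≤ L (j ≠ l): ∫sin²(jπx/L) dx = L/2, ∫sin(jπx/L)·sin(lπx/L) dx = 0; diagonal moments ∫x·sin²(jπx/L) dx = L²/4, ∫x²·sin²(jπx/L) dx = L³·(1/6 − 1/(4j²π²)); cross terms ∫x·sin(jπx/L)·sin(lπx/L) dx = 0 for j + l even and −4jlL²/(π²(j² − l²)²) for j + l odd, ∫x²·sin(jπx/L)·sin(lπx/L) dx = (−1)^(j+l)·4jlL³/(π²(j² − l²)²); higher powers the same way via product-to-sum and parts.
State is unnormalized: ∫|φ|² dx = 4.9314, and ∫φ*·V(x)·φ dx = -4.9072, so ⟨V⟩ = -4.9072 / 4.9314.
⟨V⟩ = -0.99510.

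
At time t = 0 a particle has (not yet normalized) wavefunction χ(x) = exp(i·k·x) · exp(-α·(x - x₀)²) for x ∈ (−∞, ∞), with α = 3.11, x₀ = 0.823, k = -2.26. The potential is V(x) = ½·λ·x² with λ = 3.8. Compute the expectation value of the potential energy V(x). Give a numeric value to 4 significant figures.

⟨V⟩ = ∫ V(x)·|χ|² dx / ∫|χ|² dx.
Gaussian moments (u = x − x₀): ∫u^(2j)·e^(−2αu²) du = (2j−1)!!/(4α)^j · √(π/(2α)), odd powers integrate to 0; here √(π/(2α)) = 0.71069.
State is unnormalized: ∫|χ|² dx = 0.71069, and ∫χ*·V(x)·χ dx = 1.0231, so ⟨V⟩ = 1.0231 / 0.71069.
⟨V⟩ = 1.4397.

1.440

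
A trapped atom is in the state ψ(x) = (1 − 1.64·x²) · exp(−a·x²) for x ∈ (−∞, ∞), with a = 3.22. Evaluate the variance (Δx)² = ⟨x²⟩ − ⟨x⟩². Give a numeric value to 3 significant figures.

Compute ⟨x⟩ and ⟨x²⟩ separately, then (Δx)² = ⟨x²⟩ − ⟨x⟩².
Expand each integrand as polynomial × e^(−2ax²) and use ∫x^(2j)·e^(−2ax²) dx = (2j−1)!!/(4a)^j · √(π/(2a)), odd powers → 0; here √(π/(2a)) = 0.69844.
Normalization: ∫|ψ|² dx = 0.55455.
⟨x⟩ = 0.0000 and ⟨x²⟩ = 0.046860.
(Δx)² = 0.046860 − (0.0000)² = 0.046860.

0.0469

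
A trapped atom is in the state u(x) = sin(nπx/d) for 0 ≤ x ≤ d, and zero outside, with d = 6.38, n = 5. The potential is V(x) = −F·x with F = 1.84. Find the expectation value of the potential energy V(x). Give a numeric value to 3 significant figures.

-5.87

⟨V⟩ = ∫ V(x)·|u|² dx / ∫|u|² dx.
With sin²θ = (1 − cos2θ)/2 on 0 ≤ x ≤ d: ∫sin²(nπx/d) dx = d/2, ∫x·sin²(nπx/d) dx = d²/4, ∫x²·sin²(nπx/d) dx = d³·(1/6 − 1/(4n²π²)); higher powers xᵏ the same way, integrating xᵏ·cos(2nπx/d) by parts.
State is unnormalized: ∫|u|² dx = 3.1900, and ∫u*·V(x)·u dx = -18.724, so ⟨V⟩ = -18.724 / 3.1900.
⟨V⟩ = -5.8696.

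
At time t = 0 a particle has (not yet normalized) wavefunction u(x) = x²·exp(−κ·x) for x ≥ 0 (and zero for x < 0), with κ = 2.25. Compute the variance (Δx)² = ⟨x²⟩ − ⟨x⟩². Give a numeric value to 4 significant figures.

0.2469

Compute ⟨x⟩ and ⟨x²⟩ separately, then (Δx)² = ⟨x²⟩ − ⟨x⟩².
Every integrand reduces to terms xʲ·e^(−2κx) on [0, ∞); use ∫₀^∞ xʲ·e^(−2κx) dx = j!/(2κ)^(j+1).
Normalization: ∫|u|² dx = 0.013006.
⟨x⟩ = 1.1111 and ⟨x²⟩ = 1.4815.
(Δx)² = 1.4815 − (1.1111)² = 0.24691.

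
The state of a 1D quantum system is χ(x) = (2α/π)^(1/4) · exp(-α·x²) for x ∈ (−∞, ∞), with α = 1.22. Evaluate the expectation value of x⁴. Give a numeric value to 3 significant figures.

0.126

⟨x⁴⟩ = ∫ x⁴·|χ|² dx (integrals over the domain).
Gaussian moments: ∫x^(2j)·e^(−2αx²) dx = (2j−1)!!/(4α)^j · √(π/(2α)), odd powers integrate to 0; here √(π/(2α)) = 1.1347.
⟨x⁴⟩ = 0.12597.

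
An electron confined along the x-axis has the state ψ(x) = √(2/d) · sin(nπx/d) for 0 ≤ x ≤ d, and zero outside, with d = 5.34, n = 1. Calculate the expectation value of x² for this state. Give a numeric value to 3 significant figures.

8.06

⟨x²⟩ = ∫ x²·|ψ|² dx (integrals over the domain).
With sin²θ = (1 − cos2θ)/2 on 0 ≤ x ≤ d: ∫sin²(nπx/d) dx = d/2, ∫x·sin²(nπx/d) dx = d²/4, ∫x²·sin²(nπx/d) dx = d³·(1/6 − 1/(4n²π²)); higher powers xᵏ the same way, integrating xᵏ·cos(2nπx/d) by parts.
⟨x²⟩ = 8.0606.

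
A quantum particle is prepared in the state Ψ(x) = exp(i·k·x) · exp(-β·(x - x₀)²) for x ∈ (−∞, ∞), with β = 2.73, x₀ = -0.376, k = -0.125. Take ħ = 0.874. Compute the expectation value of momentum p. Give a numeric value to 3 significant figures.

p Ψ = −iħ dΨ/dx; then ⟨p⟩ = ∫ Ψ*·(pΨ) dx / ∫|Ψ|² dx.
Gaussian moments (u = x − x₀): ∫u^(2j)·e^(−2βu²) du = (2j−1)!!/(4β)^j · √(π/(2β)), odd powers integrate to 0; here √(π/(2β)) = 0.75854. Derivatives: Ψ′ = (ik − 2βu)·Ψ, Ψ″ = ((ik − 2βu)² − 2β)·Ψ; the odd-in-u pieces drop out.
State is unnormalized: ∫|Ψ|² dx = 0.75854, and ∫Ψ*·(−iħ Ψ') dx = -0.082871, so ⟨p⟩ = -0.082871 / 0.75854.
⟨p⟩ = -0.10925.

-0.109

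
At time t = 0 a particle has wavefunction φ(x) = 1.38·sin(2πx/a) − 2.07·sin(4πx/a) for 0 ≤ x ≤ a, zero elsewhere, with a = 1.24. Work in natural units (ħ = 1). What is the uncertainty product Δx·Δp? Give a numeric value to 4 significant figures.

2.082

Δx = √(⟨x²⟩−⟨x⟩²), Δp = √(⟨p²⟩−⟨p⟩²).
On 0 ≤ x ≤ a (j ≠ l): ∫sin²(jπx/a) dx = a/2, ∫sin(jπx/a)·sin(lπx/a) dx = 0; diagonal moments ∫x·sin²(jπx/a) dx = a²/4, ∫x²·sin²(jπx/a) dx = a³·(1/6 − 1/(4j²π²)); cross terms ∫x·sin(jπx/a)·sin(lπx/a) dx = 0 for j + l even and −4jla²/(π²(j² − l²)²) for j + l odd, ∫x²·sin(jπx/a)·sin(lπx/a) dx = (−1)^(j+l)·4jla³/(π²(j² − l²)²); higher powers the same way via product-to-sum and parts. d²/dx² sin(jπx/a) = −(jπ/a)²·sin(jπx/a); on 0 ≤ x ≤ a, ∫sin²(jπx/a) dx = a/2 and ∫sin(jπx/a)·sin(lπx/a) dx = 0 for j ≠ l, so only diagonal terms survive in ∫|φ|² and ∫φ·φ″; ∫φ·φ′ dx = [φ²/2] between the walls = 0.
Normalization: ∫|φ|² dx = 3.8374.
⟨x⟩ = 0.62000, ⟨x²⟩ = 0.43926 ⇒ Δx = 0.23421.
⟨p⟩ = 0.0000, ⟨p²⟩ = 79.001 ⇒ Δp = 8.8883.
Δx·Δp = 2.0818.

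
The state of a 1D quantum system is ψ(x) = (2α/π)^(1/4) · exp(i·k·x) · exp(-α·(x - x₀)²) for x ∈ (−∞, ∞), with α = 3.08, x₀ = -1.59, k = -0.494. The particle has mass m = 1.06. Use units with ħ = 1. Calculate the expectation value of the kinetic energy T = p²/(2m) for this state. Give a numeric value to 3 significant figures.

T = −(ħ²/2m) d²/dx², so ⟨T⟩ = −(ħ²/2m) ∫ ψ*·ψ'' dx; with m = 1.06.
Gaussian moments (u = x − x₀): ∫u^(2j)·e^(−2αu²) du = (2j−1)!!/(4α)^j · √(π/(2α)), odd powers integrate to 0; here √(π/(2α)) = 0.71414. Derivatives: ψ′ = (ik − 2αu)·ψ, ψ″ = ((ik − 2αu)² − 2α)·ψ; the odd-in-u pieces drop out.
⟨T⟩ = 1.5679.

1.57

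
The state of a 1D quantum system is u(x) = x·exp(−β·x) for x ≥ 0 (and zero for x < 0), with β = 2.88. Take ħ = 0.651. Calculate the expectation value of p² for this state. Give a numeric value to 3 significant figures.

p² u = −ħ² d²u/dx²; ⟨p²⟩ = −ħ² ∫ u*·u'' dx / ∫|u|² dx.
Differentiate x·exp(−β·x) with the product rule; every integrand then reduces to terms xʲ·e^(−2βx) on [0, ∞), with ∫₀^∞ xʲ·e^(−2βx) dx = j!/(2β)^(j+1).
State is unnormalized: ∫|u|² dx = 0.010466, and ∫u*·(−ħ² u'') dx = 0.036788, so ⟨p²⟩ = 0.036788 / 0.010466.
⟨p²⟩ = 3.5152.

3.52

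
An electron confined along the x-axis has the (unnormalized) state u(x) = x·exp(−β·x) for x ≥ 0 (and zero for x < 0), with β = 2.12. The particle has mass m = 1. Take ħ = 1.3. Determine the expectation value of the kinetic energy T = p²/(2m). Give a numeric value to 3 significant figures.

3.80

T = −(ħ²/2m) d²/dx², so ⟨T⟩ = −(ħ²/2m) ∫ u*·u'' dx / ∫|u|² dx; with m = 1.
Differentiate x·exp(−β·x) with the product rule; every integrand then reduces to terms xʲ·e^(−2βx) on [0, ∞), with ∫₀^∞ xʲ·e^(−2βx) dx = j!/(2β)^(j+1).
State is unnormalized: ∫|u|² dx = 0.026238, and ∫u*·(−ħ²/2m · u'') dx = 0.099646, so ⟨T⟩ = 0.099646 / 0.026238.
⟨T⟩ = 3.7978.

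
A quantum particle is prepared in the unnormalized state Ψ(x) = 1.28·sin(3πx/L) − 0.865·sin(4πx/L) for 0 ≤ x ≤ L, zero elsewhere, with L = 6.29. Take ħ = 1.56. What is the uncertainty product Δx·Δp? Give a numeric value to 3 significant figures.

Δx = √(⟨x²⟩−⟨x⟩²), Δp = √(⟨p²⟩−⟨p⟩²).
On 0 ≤ x ≤ L (j ≠ l): ∫sin²(jπx/L) dx = L/2, ∫sin(jπx/L)·sin(lπx/L) dx = 0; diagonal moments ∫x·sin²(jπx/L) dx = L²/4, ∫x²·sin²(jπx/L) dx = L³·(1/6 − 1/(4j²π²)); cross terms ∫x·sin(jπx/L)·sin(lπx/L) dx = 0 for j + l even and −4jlL²/(π²(j² − l²)²) for j + l odd, ∫x²·sin(jπx/L)·sin(lπx/L) dx = (−1)^(j+l)·4jlL³/(π²(j² − l²)²); higher powers the same way via product-to-sum and parts. d²/dx² sin(jπx/L) = −(jπ/L)²·sin(jπx/L); on 0 ≤ x ≤ L, ∫sin²(jπx/L) dx = L/2 and ∫sin(jπx/L)·sin(lπx/L) dx = 0 for j ≠ l, so only diagonal terms survive in ∫|Ψ|² and ∫Ψ·Ψ″; ∫Ψ·Ψ′ dx = [Ψ²/2] between the walls = 0.
Normalization: ∫|Ψ|² dx = 7.5059.
⟨x⟩ = 4.3035, ⟨x²⟩ = 20.283 ⇒ Δx = 1.3277.
⟨p⟩ = 0.0000, ⟨p²⟩ = 6.7960 ⇒ Δp = 2.6069.
Δx·Δp = 3.4611.

3.46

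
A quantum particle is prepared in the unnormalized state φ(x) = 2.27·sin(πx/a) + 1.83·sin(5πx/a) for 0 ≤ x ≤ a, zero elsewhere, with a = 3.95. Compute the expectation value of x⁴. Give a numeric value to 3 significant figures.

⟨x⁴⟩ = ∫ x⁴·|φ|² dx / ∫|φ|² dx (integrals over the domain).
On 0 ≤ x ≤ a (j ≠ l): ∫sin²(jπx/a) dx = a/2, ∫sin(jπx/a)·sin(lπx/a) dx = 0; diagonal moments ∫x·sin²(jπx/a) dx = a²/4, ∫x²·sin²(jπx/a) dx = a³·(1/6 − 1/(4j²π²)); cross terms ∫x·sin(jπx/a)·sin(lπx/a) dx = 0 for j + l even and −4jla²/(π²(j² − l²)²) for j + l odd, ∫x²·sin(jπx/a)·sin(lπx/a) dx = (−1)^(j+l)·4jla³/(π²(j² − l²)²); higher powers the same way via product-to-sum and parts.
State is unnormalized: ∫|φ|² dx = 16.791, and ∫φ*·x⁴·φ dx = 651.29, so ⟨x⁴⟩ = 651.29 / 16.791.
⟨x⁴⟩ = 38.788.

38.8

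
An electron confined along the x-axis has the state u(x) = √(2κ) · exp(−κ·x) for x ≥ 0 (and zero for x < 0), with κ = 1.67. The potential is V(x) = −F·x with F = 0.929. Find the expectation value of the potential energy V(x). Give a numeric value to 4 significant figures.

⟨V⟩ = ∫ V(x)·|u|² dx.
Every integrand reduces to terms xʲ·e^(−2κx) on [0, ∞); use ∫₀^∞ xʲ·e^(−2κx) dx = j!/(2κ)^(j+1).
⟨V⟩ = -0.27814.

-0.2781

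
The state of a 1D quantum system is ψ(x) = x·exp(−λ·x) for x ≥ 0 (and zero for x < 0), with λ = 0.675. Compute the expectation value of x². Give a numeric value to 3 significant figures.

6.58

⟨x²⟩ = ∫ x²·|ψ|² dx / ∫|ψ|² dx (integrals over the domain).
Every integrand reduces to terms xʲ·e^(−2λx) on [0, ∞); use ∫₀^∞ xʲ·e^(−2λx) dx = j!/(2λ)^(j+1).
State is unnormalized: ∫|ψ|² dx = 0.81288, and ∫ψ*·x²·ψ dx = 5.3523, so ⟨x²⟩ = 5.3523 / 0.81288.
⟨x²⟩ = 6.5844.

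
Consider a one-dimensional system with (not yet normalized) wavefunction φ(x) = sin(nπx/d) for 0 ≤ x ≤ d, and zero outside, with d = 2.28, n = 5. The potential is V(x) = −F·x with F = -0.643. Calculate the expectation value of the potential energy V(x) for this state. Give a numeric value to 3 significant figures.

⟨V⟩ = ∫ V(x)·|φ|² dx / ∫|φ|² dx.
With sin²θ = (1 − cos2θ)/2 on 0 ≤ x ≤ d: ∫sin²(nπx/d) dx = d/2, ∫x·sin²(nπx/d) dx = d²/4, ∫x²·sin²(nπx/d) dx = d³·(1/6 − 1/(4n²π²)); higher powers xᵏ the same way, integrating xᵏ·cos(2nπx/d) by parts.
State is unnormalized: ∫|φ|² dx = 1.1400, and ∫φ*·V(x)·φ dx = 0.83564, so ⟨V⟩ = 0.83564 / 1.1400.
⟨V⟩ = 0.73302.

0.733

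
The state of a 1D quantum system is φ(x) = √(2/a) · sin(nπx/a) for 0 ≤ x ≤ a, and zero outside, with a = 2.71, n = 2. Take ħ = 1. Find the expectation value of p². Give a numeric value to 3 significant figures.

p² φ = −ħ² d²φ/dx²; ⟨p²⟩ = −ħ² ∫ φ*·φ'' dx.
d/dx sin(nπx/a) = (nπ/a)·cos(nπx/a) and d²/dx² sin(nπx/a) = −(nπ/a)²·sin(nπx/a); on 0 ≤ x ≤ a, ∫sin²(nπx/a) dx = a/2 and ∫sin(nπx/a)·cos(nπx/a) dx = 0.
⟨p²⟩ = 5.3755.

5.38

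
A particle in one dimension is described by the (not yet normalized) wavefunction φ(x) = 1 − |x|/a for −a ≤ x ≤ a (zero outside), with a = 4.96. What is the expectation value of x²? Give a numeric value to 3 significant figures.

⟨x²⟩ = ∫ x²·|φ|² dx / ∫|φ|² dx (integrals over the domain).
φ is even, so ∫ over [−a, a] = 2∫₀ᵃ with φ = 1 − x/a there: ∫₀ᵃ (1 − x/a)² dx = a/3, ∫₀ᵃ x²(1 − x/a)² dx = a³/30, ∫₀ᵃ x⁴(1 − x/a)² dx = a⁵/105.
State is unnormalized: ∫|φ|² dx = 3.3067, and ∫φ*·x²·φ dx = 8.1349, so ⟨x²⟩ = 8.1349 / 3.3067.
⟨x²⟩ = 2.4602.

2.46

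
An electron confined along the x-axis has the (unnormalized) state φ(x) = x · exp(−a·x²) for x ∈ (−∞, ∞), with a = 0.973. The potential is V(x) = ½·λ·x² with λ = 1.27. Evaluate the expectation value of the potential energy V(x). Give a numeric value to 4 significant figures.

⟨V⟩ = ∫ V(x)·|φ|² dx / ∫|φ|² dx.
Expand each integrand as polynomial × e^(−2ax²) and use ∫x^(2j)·e^(−2ax²) dx = (2j−1)!!/(4a)^j · √(π/(2a)), odd powers → 0; here √(π/(2a)) = 1.2706.
State is unnormalized: ∫|φ|² dx = 0.32646, and ∫φ*·V(x)·φ dx = 0.15979, so ⟨V⟩ = 0.15979 / 0.32646.
⟨V⟩ = 0.48947.

0.4895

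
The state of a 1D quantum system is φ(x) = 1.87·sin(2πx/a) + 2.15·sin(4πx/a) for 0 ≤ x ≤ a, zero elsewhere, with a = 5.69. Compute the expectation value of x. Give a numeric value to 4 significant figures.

⟨x⟩ = ∫ x·|φ|² dx / ∫|φ|² dx (integrals over the domain).
On 0 ≤ x ≤ a (j ≠ l): ∫sin²(jπx/a) dx = a/2, ∫sin(jπx/a)·sin(lπx/a) dx = 0; diagonal moments ∫x·sin²(jπx/a) dx = a²/4, ∫x²·sin²(jπx/a) dx = a³·(1/6 − 1/(4j²π²)); cross terms ∫x·sin(jπx/a)·sin(lπx/a) dx = 0 for j + l even and −4jla²/(π²(j² − l²)²) for j + l odd, ∫x²·sin(jπx/a)·sin(lπx/a) dx = (−1)^(j+l)·4jla³/(π²(j² − l²)²); higher powers the same way via product-to-sum and parts.
State is unnormalized: ∫|φ|² dx = 23.100, and ∫φ*·x·φ dx = 65.719, so ⟨x⟩ = 65.719 / 23.100.
⟨x⟩ = 2.8450.

2.845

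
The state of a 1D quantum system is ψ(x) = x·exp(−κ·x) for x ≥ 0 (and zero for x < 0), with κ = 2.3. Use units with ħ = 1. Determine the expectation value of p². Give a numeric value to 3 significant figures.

5.29

p² ψ = −ħ² d²ψ/dx²; ⟨p²⟩ = −ħ² ∫ ψ*·ψ'' dx / ∫|ψ|² dx.
Differentiate x·exp(−κ·x) with the product rule; every integrand then reduces to terms xʲ·e^(−2κx) on [0, ∞), with ∫₀^∞ xʲ·e^(−2κx) dx = j!/(2κ)^(j+1).
State is unnormalized: ∫|ψ|² dx = 0.020547, and ∫ψ*·(−ħ² ψ'') dx = 0.10870, so ⟨p²⟩ = 0.10870 / 0.020547.
⟨p²⟩ = 5.2900.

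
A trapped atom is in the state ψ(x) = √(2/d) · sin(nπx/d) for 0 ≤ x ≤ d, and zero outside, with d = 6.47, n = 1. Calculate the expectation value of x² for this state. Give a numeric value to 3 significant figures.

11.8

⟨x²⟩ = ∫ x²·|ψ|² dx (integrals over the domain).
With sin²θ = (1 − cos2θ)/2 on 0 ≤ x ≤ d: ∫sin²(nπx/d) dx = d/2, ∫x·sin²(nπx/d) dx = d²/4, ∫x²·sin²(nπx/d) dx = d³·(1/6 − 1/(4n²π²)); higher powers xᵏ the same way, integrating xᵏ·cos(2nπx/d) by parts.
⟨x²⟩ = 11.833.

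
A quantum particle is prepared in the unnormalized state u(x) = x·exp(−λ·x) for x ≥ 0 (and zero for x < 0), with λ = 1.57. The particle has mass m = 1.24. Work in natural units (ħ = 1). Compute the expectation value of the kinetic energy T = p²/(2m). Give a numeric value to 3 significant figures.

0.994

T = −(ħ²/2m) d²/dx², so ⟨T⟩ = −(ħ²/2m) ∫ u*·u'' dx / ∫|u|² dx; with m = 1.24.
Differentiate x·exp(−λ·x) with the product rule; every integrand then reduces to terms xʲ·e^(−2λx) on [0, ∞), with ∫₀^∞ xʲ·e^(−2λx) dx = j!/(2λ)^(j+1).
State is unnormalized: ∫|u|² dx = 0.064601, and ∫u*·(−ħ²/2m · u'') dx = 0.064208, so ⟨T⟩ = 0.064208 / 0.064601.
⟨T⟩ = 0.99391.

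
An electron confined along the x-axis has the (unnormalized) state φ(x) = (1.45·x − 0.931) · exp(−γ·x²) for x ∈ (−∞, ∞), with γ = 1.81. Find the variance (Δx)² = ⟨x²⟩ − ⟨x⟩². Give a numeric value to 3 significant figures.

Compute ⟨x⟩ and ⟨x²⟩ separately, then (Δx)² = ⟨x²⟩ − ⟨x⟩².
Expand each integrand as polynomial × e^(−2γx²) and use ∫x^(2j)·e^(−2γx²) dx = (2j−1)!!/(4γ)^j · √(π/(2γ)), odd powers → 0; here √(π/(2γ)) = 0.93158.
Normalization: ∫|φ|² dx = 1.0780.
⟨x⟩ = -0.32227 and ⟨x²⟩ = 0.20745.
(Δx)² = 0.20745 − (-0.32227)² = 0.10359.

0.104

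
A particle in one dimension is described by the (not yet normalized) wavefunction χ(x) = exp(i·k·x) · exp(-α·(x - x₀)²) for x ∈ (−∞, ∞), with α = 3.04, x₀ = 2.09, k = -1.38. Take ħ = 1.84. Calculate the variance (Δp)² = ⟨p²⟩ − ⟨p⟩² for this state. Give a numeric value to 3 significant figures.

Compute ⟨p⟩ and ⟨p²⟩ separately; (Δp)² = ⟨p²⟩ − ⟨p⟩².
Gaussian moments (u = x − x₀): ∫u^(2j)·e^(−2αu²) du = (2j−1)!!/(4α)^j · √(π/(2α)), odd powers integrate to 0; here √(π/(2α)) = 0.71882. Derivatives: χ′ = (ik − 2αu)·χ, χ″ = ((ik − 2αu)² − 2α)·χ; the odd-in-u pieces drop out.
Normalization: ∫|χ|² dx = 0.71882.
⟨p⟩ = -2.5392 and ⟨p²⟩ = 16.740.
(Δp)² = 16.740 − (-2.5392)² = 10.292.

10.3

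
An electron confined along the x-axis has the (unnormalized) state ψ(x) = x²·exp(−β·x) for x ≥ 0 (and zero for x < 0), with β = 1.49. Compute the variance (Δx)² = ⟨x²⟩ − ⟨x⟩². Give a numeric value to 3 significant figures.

Compute ⟨x⟩ and ⟨x²⟩ separately, then (Δx)² = ⟨x²⟩ − ⟨x⟩².
Every integrand reduces to terms xʲ·e^(−2βx) on [0, ∞); use ∫₀^∞ xʲ·e^(−2βx) dx = j!/(2β)^(j+1).
Normalization: ∫|ψ|² dx = 0.10212.
⟨x⟩ = 1.6779 and ⟨x²⟩ = 3.3782.
(Δx)² = 3.3782 − (1.6779)² = 0.56304.

0.563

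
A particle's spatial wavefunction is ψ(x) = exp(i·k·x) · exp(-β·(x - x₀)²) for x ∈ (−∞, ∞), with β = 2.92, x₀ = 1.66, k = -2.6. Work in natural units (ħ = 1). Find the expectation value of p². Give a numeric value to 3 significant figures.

9.68

p² ψ = −ħ² d²ψ/dx²; ⟨p²⟩ = −ħ² ∫ ψ*·ψ'' dx / ∫|ψ|² dx.
Gaussian moments (u = x − x₀): ∫u^(2j)·e^(−2βu²) du = (2j−1)!!/(4β)^j · √(π/(2β)), odd powers integrate to 0; here √(π/(2β)) = 0.73345. Derivatives: ψ′ = (ik − 2βu)·ψ, ψ″ = ((ik − 2βu)² − 2β)·ψ; the odd-in-u pieces drop out.
State is unnormalized: ∫|ψ|² dx = 0.73345, and ∫ψ*·(−ħ² ψ'') dx = 7.0998, so ⟨p²⟩ = 7.0998 / 0.73345.
⟨p²⟩ = 9.6800.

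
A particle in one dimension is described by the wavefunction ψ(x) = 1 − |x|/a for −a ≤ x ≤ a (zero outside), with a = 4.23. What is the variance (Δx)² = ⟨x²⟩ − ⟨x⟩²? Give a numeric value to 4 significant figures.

1.789

Compute ⟨x⟩ and ⟨x²⟩ separately, then (Δx)² = ⟨x²⟩ − ⟨x⟩².
ψ is even, so ∫ over [−a, a] = 2∫₀ᵃ with ψ = 1 − x/a there: ∫₀ᵃ (1 − x/a)² dx = a/3, ∫₀ᵃ x²(1 − x/a)² dx = a³/30, ∫₀ᵃ x⁴(1 − x/a)² dx = a⁵/105.
Normalization: ∫|ψ|² dx = 2.8200.
⟨x⟩ = 0.0000 and ⟨x²⟩ = 1.7893.
(Δx)² = 1.7893 − (0.0000)² = 1.7893.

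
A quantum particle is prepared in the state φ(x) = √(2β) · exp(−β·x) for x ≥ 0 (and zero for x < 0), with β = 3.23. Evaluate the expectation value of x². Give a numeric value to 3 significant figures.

0.0479

⟨x²⟩ = ∫ x²·|φ|² dx (integrals over the domain).
Every integrand reduces to terms xʲ·e^(−2βx) on [0, ∞); use ∫₀^∞ xʲ·e^(−2βx) dx = j!/(2β)^(j+1).
⟨x²⟩ = 0.047925.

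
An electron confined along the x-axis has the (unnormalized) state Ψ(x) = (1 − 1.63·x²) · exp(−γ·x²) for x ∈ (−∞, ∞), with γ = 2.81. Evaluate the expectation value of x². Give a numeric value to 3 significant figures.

0.0513

⟨x²⟩ = ∫ x²·|Ψ|² dx / ∫|Ψ|² dx (integrals over the domain).
Expand each integrand as polynomial × e^(−2γx²) and use ∫x^(2j)·e^(−2γx²) dx = (2j−1)!!/(4γ)^j · √(π/(2γ)), odd powers → 0; here √(π/(2γ)) = 0.74766.
State is unnormalized: ∫|Ψ|² dx = 0.57799, and ∫Ψ*·x²·Ψ dx = 0.029624, so ⟨x²⟩ = 0.029624 / 0.57799.
⟨x²⟩ = 0.051253.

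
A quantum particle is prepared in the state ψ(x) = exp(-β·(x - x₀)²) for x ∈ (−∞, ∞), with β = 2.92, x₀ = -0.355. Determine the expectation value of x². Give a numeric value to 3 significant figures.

⟨x²⟩ = ∫ x²·|ψ|² dx / ∫|ψ|² dx (integrals over the domain).
Gaussian moments (u = x − x₀): ∫u^(2j)·e^(−2βu²) du = (2j−1)!!/(4β)^j · √(π/(2β)), odd powers integrate to 0; here √(π/(2β)) = 0.73345.
State is unnormalized: ∫|ψ|² dx = 0.73345, and ∫ψ*·x²·ψ dx = 0.15523, so ⟨x²⟩ = 0.15523 / 0.73345.
⟨x²⟩ = 0.21164.

0.212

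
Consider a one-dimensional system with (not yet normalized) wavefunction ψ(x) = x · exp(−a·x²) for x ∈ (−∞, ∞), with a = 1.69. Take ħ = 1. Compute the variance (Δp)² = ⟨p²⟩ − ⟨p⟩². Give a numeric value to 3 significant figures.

5.07

Compute ⟨p⟩ and ⟨p²⟩ separately; (Δp)² = ⟨p²⟩ − ⟨p⟩².
Expand each integrand as polynomial × e^(−2ax²) and use ∫x^(2j)·e^(−2ax²) dx = (2j−1)!!/(4a)^j · √(π/(2a)), odd powers → 0; here √(π/(2a)) = 0.96409. Differentiate with the product rule, d/dx e^(−ax²) = −2ax·e^(−ax²).
Normalization: ∫|ψ|² dx = 0.14262.
⟨p⟩ = 0.0000 and ⟨p²⟩ = 5.0700.
(Δp)² = 5.0700 − (0.0000)² = 5.0700.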